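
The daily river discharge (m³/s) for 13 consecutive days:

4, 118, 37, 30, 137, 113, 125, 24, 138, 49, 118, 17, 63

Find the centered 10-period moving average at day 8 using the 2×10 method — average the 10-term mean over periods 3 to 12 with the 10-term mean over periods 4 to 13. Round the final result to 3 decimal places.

Sum over 3–12: 37 + 30 + 137 + 113 + 125 + 24 + 138 + 49 + 118 + 17 = 788
Sum over 4–13: 30 + 137 + 113 + 125 + 24 + 138 + 49 + 118 + 17 + 63 = 814
CMA at t=8 = (788 + 814) / (2·10) = 1602 / 20 = 80.100

80.100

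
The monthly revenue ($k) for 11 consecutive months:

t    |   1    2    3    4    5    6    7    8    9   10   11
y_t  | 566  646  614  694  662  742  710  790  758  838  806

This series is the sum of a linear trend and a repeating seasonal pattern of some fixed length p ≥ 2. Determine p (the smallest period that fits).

2

First differences y_{t+1} − y_t: 80, -32, 80, -32, 80, -32, …
The difference pattern repeats every 2 terms and not for any smaller step, so p = 2.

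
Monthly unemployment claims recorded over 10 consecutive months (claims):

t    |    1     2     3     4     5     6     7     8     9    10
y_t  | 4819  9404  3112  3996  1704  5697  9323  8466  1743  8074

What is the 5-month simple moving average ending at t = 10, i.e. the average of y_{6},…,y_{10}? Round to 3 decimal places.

6660.600

Sum of periods 6–10: 5697 + 9323 + 8466 + 1743 + 8074 = 33303
Divide by 5: 33303 / 5 = 6660.600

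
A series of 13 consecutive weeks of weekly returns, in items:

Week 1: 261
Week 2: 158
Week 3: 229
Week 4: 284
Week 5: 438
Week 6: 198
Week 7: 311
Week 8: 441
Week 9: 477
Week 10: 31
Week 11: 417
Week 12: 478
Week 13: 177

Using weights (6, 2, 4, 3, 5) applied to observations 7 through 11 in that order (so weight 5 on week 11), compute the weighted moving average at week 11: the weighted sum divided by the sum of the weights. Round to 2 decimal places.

341.70

Weighted sum: 6·311 + 2·441 + 4·477 + 3·31 + 5·417 = 1866 + 882 + 1908 + 93 + 2085 = 6834
Weight total: 6 + 2 + 4 + 3 + 5 = 20
WMA = 6834 / 20 = 341.70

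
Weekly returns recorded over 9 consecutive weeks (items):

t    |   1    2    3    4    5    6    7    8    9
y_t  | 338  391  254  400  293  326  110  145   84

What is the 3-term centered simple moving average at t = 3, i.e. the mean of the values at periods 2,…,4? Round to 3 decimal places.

Sum of periods 2–4: 391 + 254 + 400 = 1045
Divide by 3: 1045 / 3 = 348.333

348.333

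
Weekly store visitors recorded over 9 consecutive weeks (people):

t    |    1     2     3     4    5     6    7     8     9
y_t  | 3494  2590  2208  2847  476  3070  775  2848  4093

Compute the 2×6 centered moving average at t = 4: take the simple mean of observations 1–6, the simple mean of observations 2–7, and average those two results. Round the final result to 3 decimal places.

2220.917

Sum over 1–6: 3494 + 2590 + 2208 + 2847 + 476 + 3070 = 14685
Sum over 2–7: 2590 + 2208 + 2847 + 476 + 3070 + 775 = 11966
CMA at t=4 = (14685 + 11966) / (2·6) = 26651 / 12 = 2220.917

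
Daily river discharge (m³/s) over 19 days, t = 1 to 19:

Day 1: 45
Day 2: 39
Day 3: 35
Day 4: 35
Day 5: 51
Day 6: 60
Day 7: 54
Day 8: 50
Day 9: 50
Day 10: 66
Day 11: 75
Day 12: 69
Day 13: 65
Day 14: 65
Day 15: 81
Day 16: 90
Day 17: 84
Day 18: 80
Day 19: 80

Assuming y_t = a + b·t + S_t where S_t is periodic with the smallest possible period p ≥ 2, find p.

5

First differences y_{t+1} − y_t: -6, -4, 0, 16, 9, -6, -4, 0, 16, 9, -6, -4, …
The difference pattern repeats every 5 terms and not for any smaller step, so p = 5.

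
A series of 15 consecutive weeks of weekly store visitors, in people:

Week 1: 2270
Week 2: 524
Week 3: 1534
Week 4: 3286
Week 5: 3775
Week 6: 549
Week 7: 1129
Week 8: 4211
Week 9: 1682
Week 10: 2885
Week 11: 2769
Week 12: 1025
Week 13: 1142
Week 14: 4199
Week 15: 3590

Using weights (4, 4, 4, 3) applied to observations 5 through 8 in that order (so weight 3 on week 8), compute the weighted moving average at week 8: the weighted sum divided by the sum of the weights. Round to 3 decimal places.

2296.333

Weighted sum: 4·3775 + 4·549 + 4·1129 + 3·4211 = 15100 + 2196 + 4516 + 12633 = 34445
Weight total: 4 + 4 + 4 + 3 = 15
WMA = 34445 / 15 = 2296.333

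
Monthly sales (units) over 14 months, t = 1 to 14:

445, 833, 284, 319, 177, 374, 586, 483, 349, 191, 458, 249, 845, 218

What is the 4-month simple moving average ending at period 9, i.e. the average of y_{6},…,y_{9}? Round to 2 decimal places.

Sum of periods 6–9: 374 + 586 + 483 + 349 = 1792
Divide by 4: 1792 / 4 = 448.00

448.00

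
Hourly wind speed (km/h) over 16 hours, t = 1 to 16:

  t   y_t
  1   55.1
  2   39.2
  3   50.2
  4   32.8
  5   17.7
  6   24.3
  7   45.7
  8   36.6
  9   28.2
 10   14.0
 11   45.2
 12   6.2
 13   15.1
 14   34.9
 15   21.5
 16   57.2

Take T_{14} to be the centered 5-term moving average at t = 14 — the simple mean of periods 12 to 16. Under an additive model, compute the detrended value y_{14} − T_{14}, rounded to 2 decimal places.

7.92

Trend T_14 = (6.2 + 15.1 + 34.9 + 21.5 + 57.2) / 5 = 134.9/5 = 26.9800
Detrended value: 34.9 − 26.9800 = 7.92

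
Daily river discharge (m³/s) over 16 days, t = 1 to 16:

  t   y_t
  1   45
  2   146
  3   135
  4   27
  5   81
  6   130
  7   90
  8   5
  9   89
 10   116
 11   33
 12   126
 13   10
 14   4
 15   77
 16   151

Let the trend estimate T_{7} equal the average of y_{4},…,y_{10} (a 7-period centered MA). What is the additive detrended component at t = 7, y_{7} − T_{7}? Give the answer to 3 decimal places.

13.143

Trend T_7 = (27 + 81 + 130 + 90 + 5 + 89 + 116) / 7 = 538/7 = 76.85714
Detrended value: 90 − 76.85714 = 13.143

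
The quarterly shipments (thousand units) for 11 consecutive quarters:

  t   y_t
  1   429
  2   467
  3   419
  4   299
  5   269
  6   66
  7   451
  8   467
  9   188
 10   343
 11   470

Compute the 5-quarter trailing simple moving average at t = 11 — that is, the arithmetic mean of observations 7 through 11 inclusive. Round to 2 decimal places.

Sum of periods 7–11: 451 + 467 + 188 + 343 + 470 = 1919
Divide by 5: 1919 / 5 = 383.80

383.80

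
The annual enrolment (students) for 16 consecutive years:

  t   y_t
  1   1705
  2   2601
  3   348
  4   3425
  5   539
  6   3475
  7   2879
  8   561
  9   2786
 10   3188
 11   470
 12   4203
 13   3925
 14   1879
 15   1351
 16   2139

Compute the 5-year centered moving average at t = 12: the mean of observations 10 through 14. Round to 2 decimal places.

2733.00

Sum of periods 10–14: 3188 + 470 + 4203 + 3925 + 1879 = 13665
Divide by 5: 13665 / 5 = 2733.00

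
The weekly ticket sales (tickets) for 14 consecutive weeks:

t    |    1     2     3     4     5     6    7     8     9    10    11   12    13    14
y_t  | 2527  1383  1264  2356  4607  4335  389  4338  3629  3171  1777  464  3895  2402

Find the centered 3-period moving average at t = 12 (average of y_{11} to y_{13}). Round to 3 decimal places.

2045.333

Sum of periods 11–13: 1777 + 464 + 3895 = 6136
Divide by 3: 6136 / 3 = 2045.333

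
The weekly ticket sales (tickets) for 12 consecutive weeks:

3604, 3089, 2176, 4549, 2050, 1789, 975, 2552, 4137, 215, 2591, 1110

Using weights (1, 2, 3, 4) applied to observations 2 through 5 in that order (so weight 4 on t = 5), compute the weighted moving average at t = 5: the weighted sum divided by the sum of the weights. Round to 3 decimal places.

2928.800

Weighted sum: 1·3089 + 2·2176 + 3·4549 + 4·2050 = 3089 + 4352 + 13647 + 8200 = 29288
Weight total: 1 + 2 + 3 + 4 = 10
WMA = 29288 / 10 = 2928.800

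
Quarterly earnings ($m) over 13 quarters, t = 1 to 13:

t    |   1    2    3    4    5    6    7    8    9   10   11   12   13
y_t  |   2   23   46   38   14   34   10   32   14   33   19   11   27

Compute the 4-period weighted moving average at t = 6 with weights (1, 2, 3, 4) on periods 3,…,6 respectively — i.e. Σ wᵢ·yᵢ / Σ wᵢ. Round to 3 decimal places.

Weighted sum: 1·46 + 2·38 + 3·14 + 4·34 = 46 + 76 + 42 + 136 = 300
Weight total: 1 + 2 + 3 + 4 = 10
WMA = 300 / 10 = 30.000

30.000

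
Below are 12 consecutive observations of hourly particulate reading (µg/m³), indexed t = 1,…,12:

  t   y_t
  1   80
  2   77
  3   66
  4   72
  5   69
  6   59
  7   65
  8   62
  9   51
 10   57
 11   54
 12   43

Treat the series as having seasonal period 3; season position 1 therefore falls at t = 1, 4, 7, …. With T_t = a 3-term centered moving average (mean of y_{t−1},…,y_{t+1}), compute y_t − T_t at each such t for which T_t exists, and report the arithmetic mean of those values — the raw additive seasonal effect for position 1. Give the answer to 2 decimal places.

3.00

Season position 1 occurs at t = 4, 7, 10 (where T_t is defined).
t=4: T_4 = 69.0000; y_4 − T_4 = 72 − 69.0000 = 3.0000
t=7: T_7 = 62.0000; y_7 − T_7 = 65 − 62.0000 = 3.0000
t=10: T_10 = 54.0000; y_10 − T_10 = 57 − 54.0000 = 3.0000
Mean deviation: (3.0000 + 3.0000 + 3.0000) / 3 = 3.00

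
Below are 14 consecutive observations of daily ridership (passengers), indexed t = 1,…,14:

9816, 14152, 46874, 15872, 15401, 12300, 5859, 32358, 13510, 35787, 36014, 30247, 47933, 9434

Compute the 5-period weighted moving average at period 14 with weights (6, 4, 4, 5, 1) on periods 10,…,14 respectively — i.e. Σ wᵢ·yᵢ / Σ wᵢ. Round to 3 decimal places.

36443.250

Weighted sum: 6·35787 + 4·36014 + 4·30247 + 5·47933 + 1·9434 = 214722 + 144056 + 120988 + 239665 + 9434 = 728865
Weight total: 6 + 4 + 4 + 5 + 1 = 20
WMA = 728865 / 20 = 36443.250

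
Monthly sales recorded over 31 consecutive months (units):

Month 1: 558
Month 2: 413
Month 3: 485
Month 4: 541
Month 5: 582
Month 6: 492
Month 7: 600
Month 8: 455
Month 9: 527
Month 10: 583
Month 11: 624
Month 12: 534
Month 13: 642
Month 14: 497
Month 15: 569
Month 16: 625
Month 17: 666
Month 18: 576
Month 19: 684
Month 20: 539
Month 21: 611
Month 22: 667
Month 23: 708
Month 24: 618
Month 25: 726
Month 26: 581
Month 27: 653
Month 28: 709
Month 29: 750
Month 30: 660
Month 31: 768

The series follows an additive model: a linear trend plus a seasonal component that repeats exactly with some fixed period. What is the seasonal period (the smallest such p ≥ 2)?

6

First differences y_{t+1} − y_t: -145, 72, 56, 41, -90, 108, -145, 72, 56, 41, -90, 108, -145, 72, …
The difference pattern repeats every 6 terms and not for any smaller step, so p = 6.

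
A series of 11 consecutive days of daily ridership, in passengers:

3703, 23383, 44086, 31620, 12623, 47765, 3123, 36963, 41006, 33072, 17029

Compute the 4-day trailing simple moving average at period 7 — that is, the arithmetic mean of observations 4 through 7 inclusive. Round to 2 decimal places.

Sum of periods 4–7: 31620 + 12623 + 47765 + 3123 = 95131
Divide by 4: 95131 / 4 = 23782.75

23782.75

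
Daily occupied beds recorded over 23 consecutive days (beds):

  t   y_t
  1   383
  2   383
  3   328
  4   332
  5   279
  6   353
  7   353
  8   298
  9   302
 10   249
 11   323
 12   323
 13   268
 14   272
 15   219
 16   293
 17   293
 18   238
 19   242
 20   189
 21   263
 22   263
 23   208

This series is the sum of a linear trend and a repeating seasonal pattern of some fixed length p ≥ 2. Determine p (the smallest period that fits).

5

First differences y_{t+1} − y_t: 0, -55, 4, -53, 74, 0, -55, 4, -53, 74, 0, -55, …
The difference pattern repeats every 5 terms and not for any smaller step, so p = 5.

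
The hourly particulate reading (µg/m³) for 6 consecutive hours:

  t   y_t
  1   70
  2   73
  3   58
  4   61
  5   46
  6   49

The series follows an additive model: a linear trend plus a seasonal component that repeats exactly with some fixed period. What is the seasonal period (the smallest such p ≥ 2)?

First differences y_{t+1} − y_t: 3, -15, 3, -15, 3, …
The difference pattern repeats every 2 terms and not for any smaller step, so p = 2.

2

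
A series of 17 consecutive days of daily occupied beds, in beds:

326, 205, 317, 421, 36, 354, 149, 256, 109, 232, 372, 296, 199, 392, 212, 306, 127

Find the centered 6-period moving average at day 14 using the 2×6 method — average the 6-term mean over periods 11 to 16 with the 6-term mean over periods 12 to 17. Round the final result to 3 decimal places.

275.750

Sum over 11–16: 372 + 296 + 199 + 392 + 212 + 306 = 1777
Sum over 12–17: 296 + 199 + 392 + 212 + 306 + 127 = 1532
CMA at t=14 = (1777 + 1532) / (2·6) = 3309 / 12 = 275.750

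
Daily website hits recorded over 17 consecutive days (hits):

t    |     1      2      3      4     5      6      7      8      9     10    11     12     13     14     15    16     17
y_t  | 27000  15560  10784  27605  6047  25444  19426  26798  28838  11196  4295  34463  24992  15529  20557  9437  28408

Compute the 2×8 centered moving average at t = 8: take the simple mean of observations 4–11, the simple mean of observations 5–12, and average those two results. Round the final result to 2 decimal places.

Sum over 4–11: 27605 + 6047 + 25444 + 19426 + 26798 + 28838 + 11196 + 4295 = 149649
Sum over 5–12: 6047 + 25444 + 19426 + 26798 + 28838 + 11196 + 4295 + 34463 = 156507
CMA at t=8 = (149649 + 156507) / (2·8) = 306156 / 16 = 19134.75

19134.75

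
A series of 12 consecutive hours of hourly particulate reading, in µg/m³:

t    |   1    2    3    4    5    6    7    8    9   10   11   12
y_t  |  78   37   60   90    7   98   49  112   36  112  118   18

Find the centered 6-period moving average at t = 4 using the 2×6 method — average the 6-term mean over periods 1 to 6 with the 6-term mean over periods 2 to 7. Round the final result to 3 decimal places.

Sum over 1–6: 78 + 37 + 60 + 90 + 7 + 98 = 370
Sum over 2–7: 37 + 60 + 90 + 7 + 98 + 49 = 341
CMA at t=4 = (370 + 341) / (2·6) = 711 / 12 = 59.250

59.250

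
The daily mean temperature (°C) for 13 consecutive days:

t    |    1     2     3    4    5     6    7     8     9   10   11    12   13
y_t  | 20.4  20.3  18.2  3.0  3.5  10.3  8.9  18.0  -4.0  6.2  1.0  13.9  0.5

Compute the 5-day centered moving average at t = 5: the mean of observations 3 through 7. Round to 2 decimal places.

8.78

Sum of periods 3–7: 18.2 + 3.0 + 3.5 + 10.3 + 8.9 = 43.9
Divide by 5: 43.9 / 5 = 8.78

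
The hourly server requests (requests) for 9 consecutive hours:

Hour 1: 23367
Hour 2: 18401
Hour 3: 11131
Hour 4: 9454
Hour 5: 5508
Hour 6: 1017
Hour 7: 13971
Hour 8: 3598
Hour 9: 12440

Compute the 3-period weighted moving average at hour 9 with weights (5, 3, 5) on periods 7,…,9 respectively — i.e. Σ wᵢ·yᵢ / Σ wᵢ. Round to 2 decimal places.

10988.38

Weighted sum: 5·13971 + 3·3598 + 5·12440 = 69855 + 10794 + 62200 = 142849
Weight total: 5 + 3 + 5 = 13
WMA = 142849 / 13 = 10988.38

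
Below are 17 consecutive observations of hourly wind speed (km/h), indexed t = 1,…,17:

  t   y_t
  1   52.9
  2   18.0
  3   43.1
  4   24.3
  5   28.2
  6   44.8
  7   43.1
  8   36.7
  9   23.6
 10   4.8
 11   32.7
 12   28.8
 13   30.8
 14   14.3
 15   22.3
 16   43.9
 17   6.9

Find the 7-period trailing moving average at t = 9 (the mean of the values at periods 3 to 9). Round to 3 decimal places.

Sum of periods 3–9: 43.1 + 24.3 + 28.2 + 44.8 + 43.1 + 36.7 + 23.6 = 243.8
Divide by 7: 243.8 / 7 = 34.829

34.829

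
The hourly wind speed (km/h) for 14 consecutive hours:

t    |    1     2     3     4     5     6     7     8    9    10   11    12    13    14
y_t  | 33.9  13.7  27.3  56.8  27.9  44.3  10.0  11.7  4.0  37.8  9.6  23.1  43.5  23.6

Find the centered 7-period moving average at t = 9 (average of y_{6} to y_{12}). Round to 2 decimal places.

20.07

Sum of periods 6–12: 44.3 + 10.0 + 11.7 + 4.0 + 37.8 + 9.6 + 23.1 = 140.5
Divide by 7: 140.5 / 7 = 20.07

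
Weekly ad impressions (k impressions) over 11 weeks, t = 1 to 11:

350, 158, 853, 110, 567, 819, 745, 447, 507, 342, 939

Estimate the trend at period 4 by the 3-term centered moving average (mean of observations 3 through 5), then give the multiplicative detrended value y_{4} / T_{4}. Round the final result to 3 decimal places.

Trend T_4 = (853 + 110 + 567) / 3 = 1530/3 = 510.00000
Ratio to trend: 110 / 510.00000 = 0.216

0.216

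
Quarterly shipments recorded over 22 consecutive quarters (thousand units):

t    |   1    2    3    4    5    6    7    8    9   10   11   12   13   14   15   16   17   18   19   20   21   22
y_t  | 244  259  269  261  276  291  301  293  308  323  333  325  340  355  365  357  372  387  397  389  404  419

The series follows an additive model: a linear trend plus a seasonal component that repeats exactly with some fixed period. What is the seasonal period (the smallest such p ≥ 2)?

4

First differences y_{t+1} − y_t: 15, 10, -8, 15, 15, 10, -8, 15, 15, 10, …
The difference pattern repeats every 4 terms and not for any smaller step, so p = 4.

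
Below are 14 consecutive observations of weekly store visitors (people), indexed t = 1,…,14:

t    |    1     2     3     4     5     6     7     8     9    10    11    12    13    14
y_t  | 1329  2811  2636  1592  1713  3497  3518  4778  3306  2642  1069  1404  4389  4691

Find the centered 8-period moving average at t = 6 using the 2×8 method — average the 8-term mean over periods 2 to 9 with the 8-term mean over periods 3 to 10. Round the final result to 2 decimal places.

Sum over 2–9: 2811 + 2636 + 1592 + 1713 + 3497 + 3518 + 4778 + 3306 = 23851
Sum over 3–10: 2636 + 1592 + 1713 + 3497 + 3518 + 4778 + 3306 + 2642 = 23682
CMA at t=6 = (23851 + 23682) / (2·8) = 47533 / 16 = 2970.81

2970.81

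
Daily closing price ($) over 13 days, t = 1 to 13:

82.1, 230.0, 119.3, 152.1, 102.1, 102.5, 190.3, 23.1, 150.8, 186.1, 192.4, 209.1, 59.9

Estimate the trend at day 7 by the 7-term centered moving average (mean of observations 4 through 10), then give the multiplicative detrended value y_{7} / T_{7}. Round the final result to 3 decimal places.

1.469

Trend T_7 = (152.1 + 102.1 + 102.5 + 190.3 + 23.1 + 150.8 + 186.1) / 7 = 907.0/7 = 129.57143
Ratio to trend: 190.3 / 129.57143 = 1.469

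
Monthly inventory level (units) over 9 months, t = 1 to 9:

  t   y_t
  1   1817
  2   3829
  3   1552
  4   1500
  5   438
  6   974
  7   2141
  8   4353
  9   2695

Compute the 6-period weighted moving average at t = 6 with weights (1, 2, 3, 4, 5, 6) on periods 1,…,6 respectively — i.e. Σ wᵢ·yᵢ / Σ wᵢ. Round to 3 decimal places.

Weighted sum: 1·1817 + 2·3829 + 3·1552 + 4·1500 + 5·438 + 6·974 = 1817 + 7658 + 4656 + 6000 + 2190 + 5844 = 28165
Weight total: 1 + 2 + 3 + 4 + 5 + 6 = 21
WMA = 28165 / 21 = 1341.190

1341.190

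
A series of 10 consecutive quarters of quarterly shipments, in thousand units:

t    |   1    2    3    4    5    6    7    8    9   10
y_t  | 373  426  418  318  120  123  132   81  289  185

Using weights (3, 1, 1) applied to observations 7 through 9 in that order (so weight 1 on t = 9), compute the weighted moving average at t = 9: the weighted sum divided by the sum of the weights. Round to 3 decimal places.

Weighted sum: 3·132 + 1·81 + 1·289 = 396 + 81 + 289 = 766
Weight total: 3 + 1 + 1 = 5
WMA = 766 / 5 = 153.200

153.200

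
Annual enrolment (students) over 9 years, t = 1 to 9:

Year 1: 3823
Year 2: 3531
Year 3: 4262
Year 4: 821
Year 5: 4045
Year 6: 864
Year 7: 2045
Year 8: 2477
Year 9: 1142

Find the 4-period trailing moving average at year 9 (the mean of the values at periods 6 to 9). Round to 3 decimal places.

1632.000

Sum of periods 6–9: 864 + 2045 + 2477 + 1142 = 6528
Divide by 4: 6528 / 4 = 1632.000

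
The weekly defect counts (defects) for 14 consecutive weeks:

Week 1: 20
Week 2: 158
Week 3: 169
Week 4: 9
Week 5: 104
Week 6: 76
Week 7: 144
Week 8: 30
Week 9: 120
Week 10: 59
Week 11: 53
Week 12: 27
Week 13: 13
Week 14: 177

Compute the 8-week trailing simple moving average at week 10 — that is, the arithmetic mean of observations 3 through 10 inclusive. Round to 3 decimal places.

Sum of periods 3–10: 169 + 9 + 104 + 76 + 144 + 30 + 120 + 59 = 711
Divide by 8: 711 / 8 = 88.875

88.875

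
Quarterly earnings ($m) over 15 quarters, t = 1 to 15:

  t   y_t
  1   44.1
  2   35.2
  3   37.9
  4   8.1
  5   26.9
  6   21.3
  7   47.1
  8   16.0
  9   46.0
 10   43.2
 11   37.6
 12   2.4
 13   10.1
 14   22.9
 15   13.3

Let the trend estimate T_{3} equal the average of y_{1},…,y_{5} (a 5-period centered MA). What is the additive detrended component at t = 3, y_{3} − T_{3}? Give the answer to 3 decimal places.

7.460

Trend T_3 = (44.1 + 35.2 + 37.9 + 8.1 + 26.9) / 5 = 152.2/5 = 30.44000
Detrended value: 37.9 − 30.44000 = 7.460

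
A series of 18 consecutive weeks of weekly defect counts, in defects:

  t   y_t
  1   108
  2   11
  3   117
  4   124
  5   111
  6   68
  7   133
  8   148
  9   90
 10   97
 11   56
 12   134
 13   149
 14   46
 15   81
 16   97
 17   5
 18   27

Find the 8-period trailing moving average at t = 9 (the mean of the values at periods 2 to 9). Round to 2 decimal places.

100.25

Sum of periods 2–9: 11 + 117 + 124 + 111 + 68 + 133 + 148 + 90 = 802
Divide by 8: 802 / 8 = 100.25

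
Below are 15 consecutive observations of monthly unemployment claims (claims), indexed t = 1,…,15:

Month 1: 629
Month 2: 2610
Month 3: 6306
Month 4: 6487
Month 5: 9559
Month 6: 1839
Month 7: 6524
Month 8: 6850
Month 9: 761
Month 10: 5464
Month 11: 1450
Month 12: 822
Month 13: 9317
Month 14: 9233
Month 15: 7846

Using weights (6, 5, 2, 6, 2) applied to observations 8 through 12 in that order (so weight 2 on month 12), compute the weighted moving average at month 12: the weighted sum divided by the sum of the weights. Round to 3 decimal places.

3151.286

Weighted sum: 6·6850 + 5·761 + 2·5464 + 6·1450 + 2·822 = 41100 + 3805 + 10928 + 8700 + 1644 = 66177
Weight total: 6 + 5 + 2 + 6 + 2 = 21
WMA = 66177 / 21 = 3151.286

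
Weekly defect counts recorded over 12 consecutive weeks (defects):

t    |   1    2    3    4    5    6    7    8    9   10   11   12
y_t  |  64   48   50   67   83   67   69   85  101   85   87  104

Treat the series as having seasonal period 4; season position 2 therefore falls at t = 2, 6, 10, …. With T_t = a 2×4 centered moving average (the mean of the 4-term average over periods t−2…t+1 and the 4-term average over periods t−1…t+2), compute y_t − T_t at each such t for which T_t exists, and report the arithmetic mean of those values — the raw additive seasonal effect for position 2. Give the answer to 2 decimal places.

Season position 2 occurs at t = 6, 10 (where T_t is defined).
t=6: T_6 = 73.7500; y_6 − T_6 = 67 − 73.7500 = -6.7500
t=10: T_10 = 91.8750; y_10 − T_10 = 85 − 91.8750 = -6.8750
Mean deviation: (-6.7500 + -6.8750) / 2 = -6.81

-6.81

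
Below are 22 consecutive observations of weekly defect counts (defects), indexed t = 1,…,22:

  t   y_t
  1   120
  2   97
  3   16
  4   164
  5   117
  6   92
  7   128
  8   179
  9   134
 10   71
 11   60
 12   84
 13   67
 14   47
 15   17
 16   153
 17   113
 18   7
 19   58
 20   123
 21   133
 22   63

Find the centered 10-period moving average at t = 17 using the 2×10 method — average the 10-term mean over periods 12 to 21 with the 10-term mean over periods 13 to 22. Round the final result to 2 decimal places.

79.15

Sum over 12–21: 84 + 67 + 47 + 17 + 153 + 113 + 7 + 58 + 123 + 133 = 802
Sum over 13–22: 67 + 47 + 17 + 153 + 113 + 7 + 58 + 123 + 133 + 63 = 781
CMA at t=17 = (802 + 781) / (2·10) = 1583 / 20 = 79.15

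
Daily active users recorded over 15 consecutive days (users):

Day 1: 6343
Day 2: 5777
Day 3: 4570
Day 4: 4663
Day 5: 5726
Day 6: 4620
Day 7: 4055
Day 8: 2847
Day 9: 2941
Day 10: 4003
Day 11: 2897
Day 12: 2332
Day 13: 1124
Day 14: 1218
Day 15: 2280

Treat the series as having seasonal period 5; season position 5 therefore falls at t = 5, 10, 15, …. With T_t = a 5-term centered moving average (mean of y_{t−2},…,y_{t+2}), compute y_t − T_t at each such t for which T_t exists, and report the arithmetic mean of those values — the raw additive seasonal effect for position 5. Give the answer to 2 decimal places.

999.10

Season position 5 occurs at t = 5, 10 (where T_t is defined).
t=5: T_5 = 4726.8000; y_5 − T_5 = 5726 − 4726.8000 = 999.2000
t=10: T_10 = 3004.0000; y_10 − T_10 = 4003 − 3004.0000 = 999.0000
Mean deviation: (999.2000 + 999.0000) / 2 = 999.10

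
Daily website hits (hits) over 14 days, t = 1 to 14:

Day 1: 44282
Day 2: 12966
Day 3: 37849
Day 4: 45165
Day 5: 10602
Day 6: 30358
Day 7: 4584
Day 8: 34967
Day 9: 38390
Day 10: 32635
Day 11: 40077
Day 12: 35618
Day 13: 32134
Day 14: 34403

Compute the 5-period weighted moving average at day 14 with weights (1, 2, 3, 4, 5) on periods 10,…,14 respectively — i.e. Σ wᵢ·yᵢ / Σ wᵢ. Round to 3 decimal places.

34679.600

Weighted sum: 1·32635 + 2·40077 + 3·35618 + 4·32134 + 5·34403 = 32635 + 80154 + 106854 + 128536 + 172015 = 520194
Weight total: 1 + 2 + 3 + 4 + 5 = 15
WMA = 520194 / 15 = 34679.600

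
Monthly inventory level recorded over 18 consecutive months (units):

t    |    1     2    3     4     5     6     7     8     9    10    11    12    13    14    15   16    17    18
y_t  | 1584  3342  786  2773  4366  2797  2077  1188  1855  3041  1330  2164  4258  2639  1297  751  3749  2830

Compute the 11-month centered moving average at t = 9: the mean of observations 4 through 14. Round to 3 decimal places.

Sum of periods 4–14: 2773 + 4366 + 2797 + 2077 + 1188 + 1855 + 3041 + 1330 + 2164 + 4258 + 2639 = 28488
Divide by 11: 28488 / 11 = 2589.818

2589.818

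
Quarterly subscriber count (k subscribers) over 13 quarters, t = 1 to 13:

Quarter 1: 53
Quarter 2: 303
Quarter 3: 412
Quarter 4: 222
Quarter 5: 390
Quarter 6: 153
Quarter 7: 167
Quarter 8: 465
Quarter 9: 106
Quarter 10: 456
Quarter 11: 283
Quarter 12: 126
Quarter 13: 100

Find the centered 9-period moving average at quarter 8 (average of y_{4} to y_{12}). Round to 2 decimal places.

263.11

Sum of periods 4–12: 222 + 390 + 153 + 167 + 465 + 106 + 456 + 283 + 126 = 2368
Divide by 9: 2368 / 9 = 263.11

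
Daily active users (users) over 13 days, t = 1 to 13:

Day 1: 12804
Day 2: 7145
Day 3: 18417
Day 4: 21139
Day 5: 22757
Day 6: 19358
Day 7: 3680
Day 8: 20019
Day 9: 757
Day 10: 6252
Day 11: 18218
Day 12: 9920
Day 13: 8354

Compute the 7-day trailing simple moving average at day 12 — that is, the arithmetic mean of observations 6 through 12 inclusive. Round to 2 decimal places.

Sum of periods 6–12: 19358 + 3680 + 20019 + 757 + 6252 + 18218 + 9920 = 78204
Divide by 7: 78204 / 7 = 11172.00

11172.00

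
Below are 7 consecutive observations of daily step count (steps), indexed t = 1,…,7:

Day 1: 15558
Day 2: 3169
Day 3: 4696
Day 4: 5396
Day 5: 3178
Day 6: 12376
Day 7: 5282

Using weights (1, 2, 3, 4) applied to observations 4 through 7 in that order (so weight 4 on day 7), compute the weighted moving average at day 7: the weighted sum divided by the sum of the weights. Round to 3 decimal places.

Weighted sum: 1·5396 + 2·3178 + 3·12376 + 4·5282 = 5396 + 6356 + 37128 + 21128 = 70008
Weight total: 1 + 2 + 3 + 4 = 10
WMA = 70008 / 10 = 7000.800

7000.800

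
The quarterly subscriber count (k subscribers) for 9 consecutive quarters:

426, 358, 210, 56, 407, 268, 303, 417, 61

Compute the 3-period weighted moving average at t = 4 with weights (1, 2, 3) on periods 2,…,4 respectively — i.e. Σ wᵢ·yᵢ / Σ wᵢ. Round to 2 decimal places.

Weighted sum: 1·358 + 2·210 + 3·56 = 358 + 420 + 168 = 946
Weight total: 1 + 2 + 3 = 6
WMA = 946 / 6 = 157.67

157.67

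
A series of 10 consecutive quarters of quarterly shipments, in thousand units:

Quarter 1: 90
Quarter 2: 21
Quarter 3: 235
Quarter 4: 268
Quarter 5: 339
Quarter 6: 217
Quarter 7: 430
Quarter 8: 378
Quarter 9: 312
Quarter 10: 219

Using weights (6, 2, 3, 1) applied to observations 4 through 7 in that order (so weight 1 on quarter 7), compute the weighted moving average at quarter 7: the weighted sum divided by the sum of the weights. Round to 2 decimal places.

280.58

Weighted sum: 6·268 + 2·339 + 3·217 + 1·430 = 1608 + 678 + 651 + 430 = 3367
Weight total: 6 + 2 + 3 + 1 = 12
WMA = 3367 / 12 = 280.58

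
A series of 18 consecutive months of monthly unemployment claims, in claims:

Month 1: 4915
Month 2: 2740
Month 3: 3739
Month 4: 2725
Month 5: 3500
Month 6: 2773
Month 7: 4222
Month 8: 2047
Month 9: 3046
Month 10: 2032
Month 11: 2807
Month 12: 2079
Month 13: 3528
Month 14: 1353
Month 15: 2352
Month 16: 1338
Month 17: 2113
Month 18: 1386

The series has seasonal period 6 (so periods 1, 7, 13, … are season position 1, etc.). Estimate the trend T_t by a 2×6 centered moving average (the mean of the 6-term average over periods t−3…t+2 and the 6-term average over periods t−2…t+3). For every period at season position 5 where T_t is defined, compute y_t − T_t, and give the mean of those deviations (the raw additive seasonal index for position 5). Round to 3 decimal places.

Season position 5 occurs at t = 5, 11 (where T_t is defined).
t=5: T_5 = 3225.41667; y_5 − T_5 = 3500 − 3225.41667 = 274.58333
t=11: T_11 = 2532.00000; y_11 − T_11 = 2807 − 2532.00000 = 275.00000
Mean deviation: (274.58333 + 275.00000) / 2 = 274.792

274.792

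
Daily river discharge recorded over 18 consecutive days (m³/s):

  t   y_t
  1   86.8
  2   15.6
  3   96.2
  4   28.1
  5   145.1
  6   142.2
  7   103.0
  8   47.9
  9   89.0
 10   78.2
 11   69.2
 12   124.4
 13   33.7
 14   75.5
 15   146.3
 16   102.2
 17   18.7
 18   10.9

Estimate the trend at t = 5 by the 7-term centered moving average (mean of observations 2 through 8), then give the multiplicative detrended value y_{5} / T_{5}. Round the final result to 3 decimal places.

1.757

Trend T_5 = (15.6 + 96.2 + 28.1 + 145.1 + 142.2 + 103.0 + 47.9) / 7 = 578.1/7 = 82.58571
Ratio to trend: 145.1 / 82.58571 = 1.757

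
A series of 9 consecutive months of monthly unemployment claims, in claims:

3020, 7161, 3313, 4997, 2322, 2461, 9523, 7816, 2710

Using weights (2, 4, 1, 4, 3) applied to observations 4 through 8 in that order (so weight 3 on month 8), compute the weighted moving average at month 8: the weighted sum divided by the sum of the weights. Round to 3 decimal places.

Weighted sum: 2·4997 + 4·2322 + 1·2461 + 4·9523 + 3·7816 = 9994 + 9288 + 2461 + 38092 + 23448 = 83283
Weight total: 2 + 4 + 1 + 4 + 3 = 14
WMA = 83283 / 14 = 5948.786

5948.786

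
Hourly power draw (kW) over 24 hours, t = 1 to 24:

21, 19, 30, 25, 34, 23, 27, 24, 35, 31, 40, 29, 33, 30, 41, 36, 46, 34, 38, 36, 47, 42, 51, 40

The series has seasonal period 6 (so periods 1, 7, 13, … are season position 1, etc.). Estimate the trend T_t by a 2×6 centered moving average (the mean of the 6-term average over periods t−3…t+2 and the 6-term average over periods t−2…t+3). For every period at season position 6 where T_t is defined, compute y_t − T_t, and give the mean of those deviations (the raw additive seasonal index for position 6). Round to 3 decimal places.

Season position 6 occurs at t = 6, 12, 18 (where T_t is defined).
t=6: T_6 = 27.58333; y_6 − T_6 = 23 − 27.58333 = -4.58333
t=12: T_12 = 33.50000; y_12 − T_12 = 29 − 33.50000 = -4.50000
t=18: T_18 = 39.00000; y_18 − T_18 = 34 − 39.00000 = -5.00000
Mean deviation: (-4.58333 + -4.50000 + -5.00000) / 3 = -4.694

-4.694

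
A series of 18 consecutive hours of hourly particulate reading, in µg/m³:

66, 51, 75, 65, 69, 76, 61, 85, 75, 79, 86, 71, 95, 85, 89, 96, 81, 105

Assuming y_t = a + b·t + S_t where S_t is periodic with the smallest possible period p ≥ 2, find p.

5

First differences y_{t+1} − y_t: -15, 24, -10, 4, 7, -15, 24, -10, 4, 7, -15, 24, …
The difference pattern repeats every 5 terms and not for any smaller step, so p = 5.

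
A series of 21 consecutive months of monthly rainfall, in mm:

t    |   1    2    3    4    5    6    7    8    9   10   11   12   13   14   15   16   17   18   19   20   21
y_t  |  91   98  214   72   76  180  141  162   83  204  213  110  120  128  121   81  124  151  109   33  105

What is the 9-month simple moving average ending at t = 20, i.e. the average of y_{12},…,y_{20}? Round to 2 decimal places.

Sum of periods 12–20: 110 + 120 + 128 + 121 + 81 + 124 + 151 + 109 + 33 = 977
Divide by 9: 977 / 9 = 108.56

108.56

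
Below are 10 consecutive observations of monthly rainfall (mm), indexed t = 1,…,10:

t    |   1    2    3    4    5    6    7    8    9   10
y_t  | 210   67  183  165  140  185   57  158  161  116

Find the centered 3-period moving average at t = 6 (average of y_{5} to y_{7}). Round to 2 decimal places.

Sum of periods 5–7: 140 + 185 + 57 = 382
Divide by 3: 382 / 3 = 127.33

127.33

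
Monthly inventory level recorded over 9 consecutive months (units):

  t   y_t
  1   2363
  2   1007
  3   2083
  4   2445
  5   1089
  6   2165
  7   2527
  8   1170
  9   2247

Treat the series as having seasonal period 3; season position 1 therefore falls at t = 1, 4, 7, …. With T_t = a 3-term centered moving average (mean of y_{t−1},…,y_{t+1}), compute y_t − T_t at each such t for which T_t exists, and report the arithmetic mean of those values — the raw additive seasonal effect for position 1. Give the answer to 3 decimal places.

Season position 1 occurs at t = 4, 7 (where T_t is defined).
t=4: T_4 = 1872.33333; y_4 − T_4 = 2445 − 1872.33333 = 572.66667
t=7: T_7 = 1954.00000; y_7 − T_7 = 2527 − 1954.00000 = 573.00000
Mean deviation: (572.66667 + 573.00000) / 2 = 572.833

572.833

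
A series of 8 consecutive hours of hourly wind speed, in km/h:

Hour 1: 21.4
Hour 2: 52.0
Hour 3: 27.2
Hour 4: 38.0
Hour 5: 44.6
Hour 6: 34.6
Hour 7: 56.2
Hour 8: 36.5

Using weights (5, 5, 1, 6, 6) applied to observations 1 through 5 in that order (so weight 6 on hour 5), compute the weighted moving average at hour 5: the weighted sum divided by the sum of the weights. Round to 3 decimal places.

Weighted sum: 5·21.4 + 5·52.0 + 1·27.2 + 6·38.0 + 6·44.6 = 107.0 + 260.0 + 27.2 + 228.0 + 267.6 = 889.8
Weight total: 5 + 5 + 1 + 6 + 6 = 23
WMA = 889.8 / 23 = 38.687

38.687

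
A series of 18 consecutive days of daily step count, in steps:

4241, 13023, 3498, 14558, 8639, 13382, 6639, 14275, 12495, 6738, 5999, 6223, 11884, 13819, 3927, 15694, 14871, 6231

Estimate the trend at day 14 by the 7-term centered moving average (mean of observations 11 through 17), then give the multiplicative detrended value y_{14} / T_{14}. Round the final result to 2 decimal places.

Trend T_14 = (5999 + 6223 + 11884 + 13819 + 3927 + 15694 + 14871) / 7 = 72417/7 = 10345.2857
Ratio to trend: 13819 / 10345.2857 = 1.34

1.34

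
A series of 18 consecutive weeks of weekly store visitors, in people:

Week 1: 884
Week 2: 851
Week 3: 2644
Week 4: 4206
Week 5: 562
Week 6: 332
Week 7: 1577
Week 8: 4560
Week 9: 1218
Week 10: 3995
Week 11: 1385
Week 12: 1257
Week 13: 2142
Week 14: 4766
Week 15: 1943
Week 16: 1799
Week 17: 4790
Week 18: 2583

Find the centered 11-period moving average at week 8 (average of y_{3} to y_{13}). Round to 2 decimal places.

2170.73

Sum of periods 3–13: 2644 + 4206 + 562 + 332 + 1577 + 4560 + 1218 + 3995 + 1385 + 1257 + 2142 = 23878
Divide by 11: 23878 / 11 = 2170.73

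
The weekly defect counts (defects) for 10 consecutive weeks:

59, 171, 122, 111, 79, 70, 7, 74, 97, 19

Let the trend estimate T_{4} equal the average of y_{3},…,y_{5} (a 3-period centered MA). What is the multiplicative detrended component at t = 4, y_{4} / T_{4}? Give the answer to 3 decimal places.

1.067

Trend T_4 = (122 + 111 + 79) / 3 = 312/3 = 104.00000
Ratio to trend: 111 / 104.00000 = 1.067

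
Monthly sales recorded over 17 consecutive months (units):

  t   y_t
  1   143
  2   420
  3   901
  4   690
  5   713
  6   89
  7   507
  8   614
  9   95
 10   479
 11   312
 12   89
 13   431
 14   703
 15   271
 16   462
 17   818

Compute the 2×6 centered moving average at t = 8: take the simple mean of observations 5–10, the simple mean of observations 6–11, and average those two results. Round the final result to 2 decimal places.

Sum over 5–10: 713 + 89 + 507 + 614 + 95 + 479 = 2497
Sum over 6–11: 89 + 507 + 614 + 95 + 479 + 312 = 2096
CMA at t=8 = (2497 + 2096) / (2·6) = 4593 / 12 = 382.75

382.75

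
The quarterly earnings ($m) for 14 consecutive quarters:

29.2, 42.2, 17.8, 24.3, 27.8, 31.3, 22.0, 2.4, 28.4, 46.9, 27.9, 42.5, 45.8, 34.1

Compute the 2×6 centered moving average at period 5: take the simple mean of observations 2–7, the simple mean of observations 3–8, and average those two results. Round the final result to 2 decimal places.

24.25

Sum over 2–7: 42.2 + 17.8 + 24.3 + 27.8 + 31.3 + 22.0 = 165.4
Sum over 3–8: 17.8 + 24.3 + 27.8 + 31.3 + 22.0 + 2.4 = 125.6
CMA at t=5 = (165.4 + 125.6) / (2·6) = 291.0 / 12 = 24.25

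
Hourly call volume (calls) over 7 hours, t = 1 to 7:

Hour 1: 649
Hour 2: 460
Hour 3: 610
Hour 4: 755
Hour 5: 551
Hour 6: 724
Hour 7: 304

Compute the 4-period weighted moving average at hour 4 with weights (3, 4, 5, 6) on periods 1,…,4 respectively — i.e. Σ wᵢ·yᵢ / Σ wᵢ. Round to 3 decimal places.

Weighted sum: 3·649 + 4·460 + 5·610 + 6·755 = 1947 + 1840 + 3050 + 4530 = 11367
Weight total: 3 + 4 + 5 + 6 = 18
WMA = 11367 / 18 = 631.500

631.500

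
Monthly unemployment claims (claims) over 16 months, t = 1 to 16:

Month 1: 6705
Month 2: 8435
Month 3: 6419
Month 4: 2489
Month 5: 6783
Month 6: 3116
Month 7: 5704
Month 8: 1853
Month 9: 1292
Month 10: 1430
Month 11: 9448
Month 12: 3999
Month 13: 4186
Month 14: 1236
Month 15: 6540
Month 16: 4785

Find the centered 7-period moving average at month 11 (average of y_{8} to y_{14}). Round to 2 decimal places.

Sum of periods 8–14: 1853 + 1292 + 1430 + 9448 + 3999 + 4186 + 1236 = 23444
Divide by 7: 23444 / 7 = 3349.14

3349.14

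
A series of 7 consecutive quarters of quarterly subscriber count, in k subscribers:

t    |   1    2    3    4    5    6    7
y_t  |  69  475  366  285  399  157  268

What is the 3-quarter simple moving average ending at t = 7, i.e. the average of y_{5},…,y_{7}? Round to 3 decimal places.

274.667

Sum of periods 5–7: 399 + 157 + 268 = 824
Divide by 3: 824 / 3 = 274.667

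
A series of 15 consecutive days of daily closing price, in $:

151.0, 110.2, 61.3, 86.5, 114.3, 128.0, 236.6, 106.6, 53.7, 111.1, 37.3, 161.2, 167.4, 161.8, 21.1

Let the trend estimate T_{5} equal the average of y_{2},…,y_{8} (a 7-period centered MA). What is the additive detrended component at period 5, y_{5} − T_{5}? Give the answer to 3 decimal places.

Trend T_5 = (110.2 + 61.3 + 86.5 + 114.3 + 128.0 + 236.6 + 106.6) / 7 = 843.5/7 = 120.50000
Detrended value: 114.3 − 120.50000 = -6.200

-6.200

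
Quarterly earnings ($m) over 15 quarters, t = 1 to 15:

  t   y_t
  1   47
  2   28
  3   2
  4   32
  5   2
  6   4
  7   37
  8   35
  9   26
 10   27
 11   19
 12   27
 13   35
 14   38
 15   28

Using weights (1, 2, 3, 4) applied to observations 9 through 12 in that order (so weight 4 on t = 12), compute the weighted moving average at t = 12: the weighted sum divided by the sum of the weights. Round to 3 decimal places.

24.500

Weighted sum: 1·26 + 2·27 + 3·19 + 4·27 = 26 + 54 + 57 + 108 = 245
Weight total: 1 + 2 + 3 + 4 = 10
WMA = 245 / 10 = 24.500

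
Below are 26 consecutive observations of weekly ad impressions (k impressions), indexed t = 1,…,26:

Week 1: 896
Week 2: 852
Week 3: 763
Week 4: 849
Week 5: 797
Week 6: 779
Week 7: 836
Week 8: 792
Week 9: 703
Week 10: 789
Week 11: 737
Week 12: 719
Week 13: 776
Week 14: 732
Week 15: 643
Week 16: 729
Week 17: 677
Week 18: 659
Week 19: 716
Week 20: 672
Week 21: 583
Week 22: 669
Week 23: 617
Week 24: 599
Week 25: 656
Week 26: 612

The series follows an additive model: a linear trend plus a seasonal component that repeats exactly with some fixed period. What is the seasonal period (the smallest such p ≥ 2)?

6

First differences y_{t+1} − y_t: -44, -89, 86, -52, -18, 57, -44, -89, 86, -52, -18, 57, -44, -89, …
The difference pattern repeats every 6 terms and not for any smaller step, so p = 6.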